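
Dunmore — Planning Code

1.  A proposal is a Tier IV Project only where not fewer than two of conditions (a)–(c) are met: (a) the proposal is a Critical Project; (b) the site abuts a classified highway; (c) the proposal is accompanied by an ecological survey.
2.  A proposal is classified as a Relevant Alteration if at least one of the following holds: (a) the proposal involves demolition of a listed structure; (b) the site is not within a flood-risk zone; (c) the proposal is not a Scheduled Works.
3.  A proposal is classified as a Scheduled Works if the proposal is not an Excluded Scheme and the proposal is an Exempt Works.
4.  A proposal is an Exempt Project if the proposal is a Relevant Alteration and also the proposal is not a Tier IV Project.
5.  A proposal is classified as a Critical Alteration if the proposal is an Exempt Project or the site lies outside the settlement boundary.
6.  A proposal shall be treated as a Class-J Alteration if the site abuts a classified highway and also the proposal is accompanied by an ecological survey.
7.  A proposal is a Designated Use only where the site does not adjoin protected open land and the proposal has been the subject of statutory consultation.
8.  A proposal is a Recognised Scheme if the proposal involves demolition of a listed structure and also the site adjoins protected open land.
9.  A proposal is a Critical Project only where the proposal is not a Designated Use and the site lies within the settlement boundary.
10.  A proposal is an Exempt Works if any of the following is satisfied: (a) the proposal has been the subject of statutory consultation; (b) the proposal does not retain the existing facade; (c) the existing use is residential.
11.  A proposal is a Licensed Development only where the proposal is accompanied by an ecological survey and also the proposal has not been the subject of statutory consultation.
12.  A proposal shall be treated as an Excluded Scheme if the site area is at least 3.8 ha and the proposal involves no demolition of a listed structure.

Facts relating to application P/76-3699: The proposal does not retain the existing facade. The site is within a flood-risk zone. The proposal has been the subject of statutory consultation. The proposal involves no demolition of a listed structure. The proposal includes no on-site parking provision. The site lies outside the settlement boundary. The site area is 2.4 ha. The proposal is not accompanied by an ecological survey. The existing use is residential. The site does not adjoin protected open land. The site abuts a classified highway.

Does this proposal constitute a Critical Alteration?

Yes

paragraph 12 — Excluded Scheme: [site area: 2.4 ha ≥ 3.8 ha? no] AND [the proposal involves no demolition of a listed structure? yes] → not satisfied.
paragraph 10 — Exempt Works: [the proposal has been the subject of statutory consultation? yes] OR [the proposal does not retain the existing facade? yes] OR [the existing use is residential? yes] → satisfied.
paragraph 3 — Scheduled Works: [not an Excluded Scheme (paragraph 12)? yes] AND [Exempt Works (paragraph 10)? yes] → satisfied.
paragraph 2 — Relevant Alteration: [the proposal involves demolition of a listed structure? no] OR [the site is not within a flood-risk zone? no] OR [not a Scheduled Works (paragraph 3)? no] → not satisfied.
paragraph 7 — Designated Use: [the site does not adjoin protected open land? yes] AND [the proposal has been the subject of statutory consultation? yes] → satisfied.
paragraph 9 — Critical Project: [not a Designated Use (paragraph 7)? no] AND [the site lies within the settlement boundary? no] → not satisfied.
paragraph 1 — Tier IV Project: Critical Project (paragraph 9)? no; the site abuts a classified highway? yes; the proposal is accompanied by an ecological survey? no — 1 of 3 hold (need ≥2) → not satisfied.
paragraph 4 — Exempt Project: [Relevant Alteration (paragraph 2)? no] AND [not a Tier IV Project (paragraph 1)? yes] → not satisfied.
paragraph 5 — Critical Alteration: [Exempt Project (paragraph 4)? no] OR [the site lies outside the settlement boundary? yes] → satisfied.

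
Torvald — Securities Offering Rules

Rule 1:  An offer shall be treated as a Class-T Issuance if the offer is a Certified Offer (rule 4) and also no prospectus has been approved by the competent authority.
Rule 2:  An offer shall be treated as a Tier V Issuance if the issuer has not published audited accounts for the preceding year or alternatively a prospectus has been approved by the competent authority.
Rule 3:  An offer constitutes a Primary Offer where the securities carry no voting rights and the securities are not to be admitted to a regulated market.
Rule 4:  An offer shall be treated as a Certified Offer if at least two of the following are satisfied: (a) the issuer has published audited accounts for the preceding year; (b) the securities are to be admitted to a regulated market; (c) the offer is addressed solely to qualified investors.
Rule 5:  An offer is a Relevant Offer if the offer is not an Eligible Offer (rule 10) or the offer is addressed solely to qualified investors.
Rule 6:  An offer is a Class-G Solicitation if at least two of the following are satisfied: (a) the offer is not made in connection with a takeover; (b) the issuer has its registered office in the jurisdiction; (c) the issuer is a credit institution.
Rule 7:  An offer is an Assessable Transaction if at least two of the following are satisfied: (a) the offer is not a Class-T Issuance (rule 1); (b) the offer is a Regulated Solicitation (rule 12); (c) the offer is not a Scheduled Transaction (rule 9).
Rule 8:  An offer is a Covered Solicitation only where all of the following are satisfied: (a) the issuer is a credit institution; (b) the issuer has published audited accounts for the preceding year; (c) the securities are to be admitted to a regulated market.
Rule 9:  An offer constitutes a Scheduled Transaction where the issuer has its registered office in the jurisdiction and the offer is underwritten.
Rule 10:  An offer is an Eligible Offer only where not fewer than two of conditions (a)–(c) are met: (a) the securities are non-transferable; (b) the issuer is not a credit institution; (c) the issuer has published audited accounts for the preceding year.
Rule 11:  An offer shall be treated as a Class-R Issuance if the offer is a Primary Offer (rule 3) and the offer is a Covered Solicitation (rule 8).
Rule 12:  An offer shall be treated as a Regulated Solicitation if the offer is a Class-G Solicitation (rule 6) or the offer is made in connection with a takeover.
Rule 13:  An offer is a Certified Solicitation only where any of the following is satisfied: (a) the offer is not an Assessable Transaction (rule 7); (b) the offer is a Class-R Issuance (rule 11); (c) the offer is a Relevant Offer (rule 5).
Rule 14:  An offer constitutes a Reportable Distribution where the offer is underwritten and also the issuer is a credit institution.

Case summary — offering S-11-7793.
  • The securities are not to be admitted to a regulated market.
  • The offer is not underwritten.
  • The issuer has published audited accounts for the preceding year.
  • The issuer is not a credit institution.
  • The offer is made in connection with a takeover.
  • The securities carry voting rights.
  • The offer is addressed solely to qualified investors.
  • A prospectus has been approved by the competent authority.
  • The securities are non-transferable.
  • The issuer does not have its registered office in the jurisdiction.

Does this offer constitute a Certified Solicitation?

rule 4 — Certified Offer: the issuer has published audited accounts for the preceding year? yes; the securities are to be admitted to a regulated market? no; the offer is addressed solely to qualified investors? yes — 2 of 3 hold (need ≥2) → satisfied.
rule 1 — Class-T Issuance: [Certified Offer (rule 4)? yes] AND [no prospectus has been approved by the competent authority? no] → not satisfied.
rule 6 — Class-G Solicitation: the offer is not made in connection with a takeover? no; the issuer has its registered office in the jurisdiction? no; the issuer is a credit institution? no — 0 of 3 hold (need ≥2) → not satisfied.
rule 12 — Regulated Solicitation: [Class-G Solicitation (rule 6)? no] OR [the offer is made in connection with a takeover? yes] → satisfied.
rule 9 — Scheduled Transaction: [the issuer has its registered office in the jurisdiction? no] AND [the offer is underwritten? no] → not satisfied.
rule 7 — Assessable Transaction: not a Class-T Issuance (rule 1)? yes; Regulated Solicitation (rule 12)? yes; not a Scheduled Transaction (rule 9)? yes — 3 of 3 hold (need ≥2) → satisfied.
rule 3 — Primary Offer: [the securities carry no voting rights? no] AND [the securities are not to be admitted to a regulated market? yes] → not satisfied.
rule 8 — Covered Solicitation: [the issuer is a credit institution? no] AND [the issuer has published audited accounts for the preceding year? yes] AND [the securities are to be admitted to a regulated market? no] → not satisfied.
rule 11 — Class-R Issuance: [Primary Offer (rule 3)? no] AND [Covered Solicitation (rule 8)? no] → not satisfied.
rule 10 — Eligible Offer: the securities are non-transferable? yes; the issuer is not a credit institution? yes; the issuer has published audited accounts for the preceding year? yes — 3 of 3 hold (need ≥2) → satisfied.
rule 5 — Relevant Offer: [not an Eligible Offer (rule 10)? no] OR [the offer is addressed solely to qualified investors? yes] → satisfied.
rule 13 — Certified Solicitation: [not an Assessable Transaction (rule 7)? no] OR [Class-R Issuance (rule 11)? no] OR [Relevant Offer (rule 5)? yes] → satisfied.

Yes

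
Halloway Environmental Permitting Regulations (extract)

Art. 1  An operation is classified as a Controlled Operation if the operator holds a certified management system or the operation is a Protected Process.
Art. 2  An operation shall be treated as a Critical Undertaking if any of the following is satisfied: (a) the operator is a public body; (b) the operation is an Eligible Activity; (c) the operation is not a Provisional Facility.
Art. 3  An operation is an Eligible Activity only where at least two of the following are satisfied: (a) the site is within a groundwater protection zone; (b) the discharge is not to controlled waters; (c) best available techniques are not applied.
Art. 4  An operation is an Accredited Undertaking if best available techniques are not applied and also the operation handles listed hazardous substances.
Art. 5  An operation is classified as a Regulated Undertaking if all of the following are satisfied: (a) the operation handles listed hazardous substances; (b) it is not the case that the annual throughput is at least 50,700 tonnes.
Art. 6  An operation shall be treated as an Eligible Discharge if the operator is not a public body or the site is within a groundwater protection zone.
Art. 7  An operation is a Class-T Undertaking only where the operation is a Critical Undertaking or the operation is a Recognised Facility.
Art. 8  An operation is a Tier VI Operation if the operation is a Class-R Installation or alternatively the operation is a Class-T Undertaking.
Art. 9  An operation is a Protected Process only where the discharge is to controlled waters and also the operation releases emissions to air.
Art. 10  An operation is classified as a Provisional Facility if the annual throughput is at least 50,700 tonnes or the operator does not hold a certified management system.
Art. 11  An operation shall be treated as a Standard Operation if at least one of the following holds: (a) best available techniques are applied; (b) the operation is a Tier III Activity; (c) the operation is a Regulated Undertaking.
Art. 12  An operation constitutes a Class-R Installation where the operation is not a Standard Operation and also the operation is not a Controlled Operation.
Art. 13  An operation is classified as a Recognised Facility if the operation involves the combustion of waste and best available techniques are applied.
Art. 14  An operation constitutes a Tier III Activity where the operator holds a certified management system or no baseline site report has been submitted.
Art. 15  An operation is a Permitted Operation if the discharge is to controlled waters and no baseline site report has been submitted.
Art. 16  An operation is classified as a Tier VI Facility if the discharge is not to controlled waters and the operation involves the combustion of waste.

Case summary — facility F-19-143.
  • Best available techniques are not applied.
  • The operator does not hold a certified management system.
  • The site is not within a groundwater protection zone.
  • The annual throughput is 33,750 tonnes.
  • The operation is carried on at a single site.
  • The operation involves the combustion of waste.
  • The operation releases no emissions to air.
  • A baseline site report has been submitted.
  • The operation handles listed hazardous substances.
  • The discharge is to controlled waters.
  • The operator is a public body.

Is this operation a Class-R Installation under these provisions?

article 14 — Tier III Activity: [the operator holds a certified management system? no] OR [no baseline site report has been submitted? no] → not satisfied.
article 5 — Regulated Undertaking: [the operation handles listed hazardous substances? yes] AND [annual throughput: 33,750 tonnes ≥ 50,700 tonnes? no, so negated condition yes] → satisfied.
article 11 — Standard Operation: [best available techniques are applied? no] OR [Tier III Activity (article 14)? no] OR [Regulated Undertaking (article 5)? yes] → satisfied.
article 9 — Protected Process: [the discharge is to controlled waters? yes] AND [the operation releases emissions to air? no] → not satisfied.
article 1 — Controlled Operation: [the operator holds a certified management system? no] OR [Protected Process (article 9)? no] → not satisfied.
article 12 — Class-R Installation: [not a Standard Operation (article 11)? no] AND [not a Controlled Operation (article 1)? yes] → not satisfied.

No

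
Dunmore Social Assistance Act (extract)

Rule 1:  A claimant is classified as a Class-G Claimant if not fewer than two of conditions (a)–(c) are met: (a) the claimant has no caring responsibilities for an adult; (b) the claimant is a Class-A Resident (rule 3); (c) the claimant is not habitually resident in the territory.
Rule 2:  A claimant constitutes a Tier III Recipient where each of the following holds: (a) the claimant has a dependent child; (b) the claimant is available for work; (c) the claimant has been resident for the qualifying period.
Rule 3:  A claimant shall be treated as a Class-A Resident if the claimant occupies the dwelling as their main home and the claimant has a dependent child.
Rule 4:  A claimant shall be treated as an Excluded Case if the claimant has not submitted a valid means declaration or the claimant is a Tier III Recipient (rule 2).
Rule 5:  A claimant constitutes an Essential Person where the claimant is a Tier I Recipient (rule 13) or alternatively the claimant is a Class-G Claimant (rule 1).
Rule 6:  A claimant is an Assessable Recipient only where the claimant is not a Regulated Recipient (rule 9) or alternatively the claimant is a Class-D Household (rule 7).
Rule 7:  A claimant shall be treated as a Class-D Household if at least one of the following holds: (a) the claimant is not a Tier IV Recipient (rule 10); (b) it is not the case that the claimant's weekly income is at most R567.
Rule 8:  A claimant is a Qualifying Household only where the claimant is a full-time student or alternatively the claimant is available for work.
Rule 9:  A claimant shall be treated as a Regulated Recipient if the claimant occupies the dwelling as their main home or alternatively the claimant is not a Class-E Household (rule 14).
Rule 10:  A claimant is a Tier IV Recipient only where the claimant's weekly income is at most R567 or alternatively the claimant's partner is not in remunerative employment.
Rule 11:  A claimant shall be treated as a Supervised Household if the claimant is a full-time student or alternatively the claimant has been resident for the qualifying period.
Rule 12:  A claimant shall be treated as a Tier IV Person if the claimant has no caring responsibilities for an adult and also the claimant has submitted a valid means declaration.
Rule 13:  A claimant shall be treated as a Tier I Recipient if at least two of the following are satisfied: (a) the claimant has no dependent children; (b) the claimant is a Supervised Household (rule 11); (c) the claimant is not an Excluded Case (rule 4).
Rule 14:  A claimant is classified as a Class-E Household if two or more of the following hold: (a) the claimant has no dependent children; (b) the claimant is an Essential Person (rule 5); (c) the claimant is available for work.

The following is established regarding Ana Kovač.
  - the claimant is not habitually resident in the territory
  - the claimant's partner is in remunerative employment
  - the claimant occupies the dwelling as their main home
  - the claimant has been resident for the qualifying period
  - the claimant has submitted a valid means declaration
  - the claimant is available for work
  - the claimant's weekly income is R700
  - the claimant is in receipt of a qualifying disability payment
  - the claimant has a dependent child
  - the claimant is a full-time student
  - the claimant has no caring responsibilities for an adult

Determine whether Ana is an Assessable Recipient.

rule 11 — Supervised Household: [the claimant is a full-time student? yes] OR [the claimant has been resident for the qualifying period? yes] → satisfied.
rule 2 — Tier III Recipient: [the claimant has a dependent child? yes] AND [the claimant is available for work? yes] AND [the claimant has been resident for the qualifying period? yes] → satisfied.
rule 4 — Excluded Case: [the claimant has not submitted a valid means declaration? no] OR [Tier III Recipient (rule 2)? yes] → satisfied.
rule 13 — Tier I Recipient: the claimant has no dependent children? no; Supervised Household (rule 11)? yes; not an Excluded Case (rule 4)? no — 1 of 3 hold (need ≥2) → not satisfied.
rule 3 — Class-A Resident: [the claimant occupies the dwelling as their main home? yes] AND [the claimant has a dependent child? yes] → satisfied.
rule 1 — Class-G Claimant: the claimant has no caring responsibilities for an adult? yes; Class-A Resident (rule 3)? yes; the claimant is not habitually resident in the territory? yes — 3 of 3 hold (need ≥2) → satisfied.
rule 5 — Essential Person: [Tier I Recipient (rule 13)? no] OR [Class-G Claimant (rule 1)? yes] → satisfied.
rule 14 — Class-E Household: the claimant has no dependent children? no; Essential Person (rule 5)? yes; the claimant is available for work? yes — 2 of 3 hold (need ≥2) → satisfied.
rule 9 — Regulated Recipient: [the claimant occupies the dwelling as their main home? yes] OR [not a Class-E Household (rule 14)? no] → satisfied.
rule 10 — Tier IV Recipient: [claimant's weekly income: R700 ≤ R567? no] OR [the claimant's partner is not in remunerative employment? no] → not satisfied.
rule 7 — Class-D Household: [not a Tier IV Recipient (rule 10)? yes] OR [claimant's weekly income: R700 ≤ R567? no, so negated condition yes] → satisfied.
rule 6 — Assessable Recipient: [not a Regulated Recipient (rule 9)? no] OR [Class-D Household (rule 7)? yes] → satisfied.

Yes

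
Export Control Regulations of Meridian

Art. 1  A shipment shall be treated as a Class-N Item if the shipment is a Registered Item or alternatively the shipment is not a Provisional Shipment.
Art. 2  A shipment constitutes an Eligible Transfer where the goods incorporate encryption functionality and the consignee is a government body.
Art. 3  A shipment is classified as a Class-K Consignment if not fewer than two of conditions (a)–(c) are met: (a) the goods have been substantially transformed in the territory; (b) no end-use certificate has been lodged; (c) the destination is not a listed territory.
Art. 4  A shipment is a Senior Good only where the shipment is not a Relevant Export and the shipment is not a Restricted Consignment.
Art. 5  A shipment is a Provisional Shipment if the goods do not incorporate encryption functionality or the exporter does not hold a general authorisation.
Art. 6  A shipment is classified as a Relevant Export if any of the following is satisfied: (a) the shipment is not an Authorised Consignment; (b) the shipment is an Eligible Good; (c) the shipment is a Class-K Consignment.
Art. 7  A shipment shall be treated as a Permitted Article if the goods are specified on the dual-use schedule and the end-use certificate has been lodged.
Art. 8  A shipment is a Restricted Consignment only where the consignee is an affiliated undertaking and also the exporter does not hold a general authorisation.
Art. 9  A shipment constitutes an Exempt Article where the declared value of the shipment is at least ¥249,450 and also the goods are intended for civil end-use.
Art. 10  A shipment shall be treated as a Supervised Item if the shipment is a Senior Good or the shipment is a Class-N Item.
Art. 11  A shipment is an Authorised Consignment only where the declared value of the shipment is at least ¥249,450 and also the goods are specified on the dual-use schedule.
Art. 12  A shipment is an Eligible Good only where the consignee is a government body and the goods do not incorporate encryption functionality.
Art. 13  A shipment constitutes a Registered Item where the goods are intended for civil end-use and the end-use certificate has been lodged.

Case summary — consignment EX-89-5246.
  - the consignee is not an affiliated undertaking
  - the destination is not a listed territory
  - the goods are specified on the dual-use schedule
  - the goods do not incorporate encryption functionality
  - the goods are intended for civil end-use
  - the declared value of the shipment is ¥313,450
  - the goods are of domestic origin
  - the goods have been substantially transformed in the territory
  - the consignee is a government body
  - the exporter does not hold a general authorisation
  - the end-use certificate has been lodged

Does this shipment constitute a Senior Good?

article 11 — Authorised Consignment: [declared value of the shipment: ¥313,450 ≥ ¥249,450? yes] AND [the goods are specified on the dual-use schedule? yes] → satisfied.
article 12 — Eligible Good: [the consignee is a government body? yes] AND [the goods do not incorporate encryption functionality? yes] → satisfied.
article 3 — Class-K Consignment: the goods have been substantially transformed in the territory? yes; no end-use certificate has been lodged? no; the destination is not a listed territory? yes — 2 of 3 hold (need ≥2) → satisfied.
article 6 — Relevant Export: [not an Authorised Consignment (article 11)? no] OR [Eligible Good (article 12)? yes] OR [Class-K Consignment (article 3)? yes] → satisfied.
article 8 — Restricted Consignment: [the consignee is an affiliated undertaking? no] AND [the exporter does not hold a general authorisation? yes] → not satisfied.
article 4 — Senior Good: [not a Relevant Export (article 6)? no] AND [not a Restricted Consignment (article 8)? yes] → not satisfied.

No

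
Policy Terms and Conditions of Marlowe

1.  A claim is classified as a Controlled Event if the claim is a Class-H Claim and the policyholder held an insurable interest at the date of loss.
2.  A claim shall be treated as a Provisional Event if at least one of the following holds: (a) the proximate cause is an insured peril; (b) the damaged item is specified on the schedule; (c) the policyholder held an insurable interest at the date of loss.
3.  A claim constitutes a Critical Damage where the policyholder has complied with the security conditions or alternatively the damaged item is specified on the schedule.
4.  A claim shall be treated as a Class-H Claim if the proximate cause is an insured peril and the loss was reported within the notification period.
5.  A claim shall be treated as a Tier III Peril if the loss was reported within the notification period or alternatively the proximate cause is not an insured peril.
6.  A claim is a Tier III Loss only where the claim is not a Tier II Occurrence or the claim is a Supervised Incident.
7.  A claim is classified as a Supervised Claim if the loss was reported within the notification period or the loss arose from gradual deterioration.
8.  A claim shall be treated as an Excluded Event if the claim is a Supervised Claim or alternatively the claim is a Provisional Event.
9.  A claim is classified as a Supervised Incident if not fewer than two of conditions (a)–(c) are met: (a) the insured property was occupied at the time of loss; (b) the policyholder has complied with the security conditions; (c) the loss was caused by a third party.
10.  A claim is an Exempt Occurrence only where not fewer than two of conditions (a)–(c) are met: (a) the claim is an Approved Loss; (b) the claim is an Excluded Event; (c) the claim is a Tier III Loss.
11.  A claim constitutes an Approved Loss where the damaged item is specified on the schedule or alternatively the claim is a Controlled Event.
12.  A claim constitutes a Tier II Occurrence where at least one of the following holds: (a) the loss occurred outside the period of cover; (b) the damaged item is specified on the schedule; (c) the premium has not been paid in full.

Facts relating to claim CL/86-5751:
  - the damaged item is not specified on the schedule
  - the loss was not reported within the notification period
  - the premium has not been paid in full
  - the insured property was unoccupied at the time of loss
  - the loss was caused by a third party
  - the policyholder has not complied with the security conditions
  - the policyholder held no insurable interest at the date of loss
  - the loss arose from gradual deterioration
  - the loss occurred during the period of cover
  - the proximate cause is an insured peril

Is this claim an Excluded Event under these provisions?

Yes

Under paragraph 7: the loss was reported within the notification period? no; or the loss arose from gradual deterioration? yes. So the claim is a Supervised Claim.
Under paragraph 2: the proximate cause is an insured peril? yes; or the damaged item is specified on the schedule? no; or the policyholder held an insurable interest at the date of loss? no. So the claim is a Provisional Event.
Under paragraph 8: Supervised Claim (paragraph 7)? yes; or Provisional Event (paragraph 2)? yes. So the claim is an Excluded Event.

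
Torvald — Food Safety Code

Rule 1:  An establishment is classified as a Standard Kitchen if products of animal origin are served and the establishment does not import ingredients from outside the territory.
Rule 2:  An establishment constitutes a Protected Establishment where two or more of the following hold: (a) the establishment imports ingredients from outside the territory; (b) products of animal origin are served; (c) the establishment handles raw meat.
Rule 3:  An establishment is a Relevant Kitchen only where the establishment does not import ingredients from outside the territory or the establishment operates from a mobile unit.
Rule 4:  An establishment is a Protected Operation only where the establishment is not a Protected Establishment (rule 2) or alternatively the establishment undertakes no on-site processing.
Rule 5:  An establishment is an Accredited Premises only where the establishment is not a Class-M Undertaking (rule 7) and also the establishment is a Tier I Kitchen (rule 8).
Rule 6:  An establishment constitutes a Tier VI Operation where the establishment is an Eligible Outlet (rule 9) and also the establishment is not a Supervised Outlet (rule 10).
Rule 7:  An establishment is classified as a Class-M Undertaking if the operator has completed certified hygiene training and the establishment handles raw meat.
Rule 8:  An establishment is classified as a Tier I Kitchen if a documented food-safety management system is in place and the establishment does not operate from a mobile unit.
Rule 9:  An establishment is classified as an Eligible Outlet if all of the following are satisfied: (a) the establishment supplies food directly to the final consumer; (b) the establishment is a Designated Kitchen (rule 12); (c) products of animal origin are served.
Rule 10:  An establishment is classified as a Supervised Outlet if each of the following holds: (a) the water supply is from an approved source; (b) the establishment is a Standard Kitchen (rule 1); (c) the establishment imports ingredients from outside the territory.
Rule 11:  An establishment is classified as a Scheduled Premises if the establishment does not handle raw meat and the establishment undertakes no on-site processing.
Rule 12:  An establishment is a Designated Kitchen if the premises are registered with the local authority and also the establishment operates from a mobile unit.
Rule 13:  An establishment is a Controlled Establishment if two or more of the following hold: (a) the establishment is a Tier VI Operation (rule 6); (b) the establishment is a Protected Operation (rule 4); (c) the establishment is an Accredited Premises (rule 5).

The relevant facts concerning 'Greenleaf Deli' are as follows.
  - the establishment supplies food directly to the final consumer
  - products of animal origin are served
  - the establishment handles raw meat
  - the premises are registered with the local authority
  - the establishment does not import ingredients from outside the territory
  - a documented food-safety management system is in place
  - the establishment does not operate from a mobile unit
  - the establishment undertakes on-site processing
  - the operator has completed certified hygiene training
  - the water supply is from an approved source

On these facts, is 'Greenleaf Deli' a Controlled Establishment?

No

rule 12 — Designated Kitchen: [the premises are registered with the local authority? yes] AND [the establishment operates from a mobile unit? no] → not satisfied.
rule 9 — Eligible Outlet: [the establishment supplies food directly to the final consumer? yes] AND [Designated Kitchen (rule 12)? no] AND [products of animal origin are served? yes] → not satisfied.
rule 1 — Standard Kitchen: [products of animal origin are served? yes] AND [the establishment does not import ingredients from outside the territory? yes] → satisfied.
rule 10 — Supervised Outlet: [the water supply is from an approved source? yes] AND [Standard Kitchen (rule 1)? yes] AND [the establishment imports ingredients from outside the territory? no] → not satisfied.
rule 6 — Tier VI Operation: [Eligible Outlet (rule 9)? no] AND [not a Supervised Outlet (rule 10)? yes] → not satisfied.
rule 2 — Protected Establishment: the establishment imports ingredients from outside the territory? no; products of animal origin are served? yes; the establishment handles raw meat? yes — 2 of 3 hold (need ≥2) → satisfied.
rule 4 — Protected Operation: [not a Protected Establishment (rule 2)? no] OR [the establishment undertakes no on-site processing? no] → not satisfied.
rule 7 — Class-M Undertaking: [the operator has completed certified hygiene training? yes] AND [the establishment handles raw meat? yes] → satisfied.
rule 8 — Tier I Kitchen: [a documented food-safety management system is in place? yes] AND [the establishment does not operate from a mobile unit? yes] → satisfied.
rule 5 — Accredited Premises: [not a Class-M Undertaking (rule 7)? no] AND [Tier I Kitchen (rule 8)? yes] → not satisfied.
rule 13 — Controlled Establishment: Tier VI Operation (rule 6)? no; Protected Operation (rule 4)? no; Accredited Premises (rule 5)? no — 0 of 3 hold (need ≥2) → not satisfied.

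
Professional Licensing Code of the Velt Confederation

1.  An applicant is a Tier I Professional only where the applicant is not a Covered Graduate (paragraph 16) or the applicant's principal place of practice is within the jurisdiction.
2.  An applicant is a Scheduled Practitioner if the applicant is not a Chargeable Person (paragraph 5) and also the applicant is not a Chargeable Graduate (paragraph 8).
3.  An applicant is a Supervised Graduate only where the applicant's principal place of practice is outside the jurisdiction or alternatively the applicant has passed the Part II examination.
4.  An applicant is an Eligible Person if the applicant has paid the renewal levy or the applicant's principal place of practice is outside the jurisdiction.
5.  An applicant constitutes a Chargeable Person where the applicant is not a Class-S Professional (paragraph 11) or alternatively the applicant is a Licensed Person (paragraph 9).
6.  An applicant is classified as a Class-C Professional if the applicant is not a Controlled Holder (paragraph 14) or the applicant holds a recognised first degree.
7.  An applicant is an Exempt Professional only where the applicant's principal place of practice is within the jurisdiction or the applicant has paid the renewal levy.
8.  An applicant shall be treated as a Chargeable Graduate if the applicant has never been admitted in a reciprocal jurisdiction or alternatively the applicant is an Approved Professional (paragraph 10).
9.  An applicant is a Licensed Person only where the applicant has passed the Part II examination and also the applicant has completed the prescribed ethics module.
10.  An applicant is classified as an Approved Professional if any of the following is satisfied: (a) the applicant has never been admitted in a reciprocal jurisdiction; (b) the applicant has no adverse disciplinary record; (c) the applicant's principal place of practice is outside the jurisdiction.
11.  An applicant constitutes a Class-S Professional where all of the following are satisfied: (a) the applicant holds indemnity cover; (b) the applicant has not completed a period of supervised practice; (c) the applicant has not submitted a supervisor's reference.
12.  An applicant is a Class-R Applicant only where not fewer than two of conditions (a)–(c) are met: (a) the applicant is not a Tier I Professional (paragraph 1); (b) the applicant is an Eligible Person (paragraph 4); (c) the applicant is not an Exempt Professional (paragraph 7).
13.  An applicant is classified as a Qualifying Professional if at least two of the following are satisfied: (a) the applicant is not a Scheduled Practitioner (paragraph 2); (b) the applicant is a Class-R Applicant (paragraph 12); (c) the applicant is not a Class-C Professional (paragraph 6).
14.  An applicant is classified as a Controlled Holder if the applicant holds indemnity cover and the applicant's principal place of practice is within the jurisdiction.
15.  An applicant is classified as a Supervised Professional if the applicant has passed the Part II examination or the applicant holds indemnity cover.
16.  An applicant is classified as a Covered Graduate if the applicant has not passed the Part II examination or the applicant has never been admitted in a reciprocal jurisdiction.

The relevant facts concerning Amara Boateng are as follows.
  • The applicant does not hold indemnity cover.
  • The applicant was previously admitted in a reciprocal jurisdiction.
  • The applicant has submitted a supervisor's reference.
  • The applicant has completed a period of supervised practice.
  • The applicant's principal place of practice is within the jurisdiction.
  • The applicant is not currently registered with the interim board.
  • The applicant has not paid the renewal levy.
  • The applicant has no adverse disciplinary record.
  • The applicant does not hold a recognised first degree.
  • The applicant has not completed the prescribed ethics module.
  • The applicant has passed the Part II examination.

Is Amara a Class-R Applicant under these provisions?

No

paragraph 16 — Covered Graduate: [the applicant has not passed the Part II examination? no] OR [the applicant has never been admitted in a reciprocal jurisdiction? no] → not satisfied.
paragraph 1 — Tier I Professional: [not a Covered Graduate (paragraph 16)? yes] OR [the applicant's principal place of practice is within the jurisdiction? yes] → satisfied.
paragraph 4 — Eligible Person: [the applicant has paid the renewal levy? no] OR [the applicant's principal place of practice is outside the jurisdiction? no] → not satisfied.
paragraph 7 — Exempt Professional: [the applicant's principal place of practice is within the jurisdiction? yes] OR [the applicant has paid the renewal levy? no] → satisfied.
paragraph 12 — Class-R Applicant: not a Tier I Professional (paragraph 1)? no; Eligible Person (paragraph 4)? no; not an Exempt Professional (paragraph 7)? no — 0 of 3 hold (need ≥2) → not satisfied.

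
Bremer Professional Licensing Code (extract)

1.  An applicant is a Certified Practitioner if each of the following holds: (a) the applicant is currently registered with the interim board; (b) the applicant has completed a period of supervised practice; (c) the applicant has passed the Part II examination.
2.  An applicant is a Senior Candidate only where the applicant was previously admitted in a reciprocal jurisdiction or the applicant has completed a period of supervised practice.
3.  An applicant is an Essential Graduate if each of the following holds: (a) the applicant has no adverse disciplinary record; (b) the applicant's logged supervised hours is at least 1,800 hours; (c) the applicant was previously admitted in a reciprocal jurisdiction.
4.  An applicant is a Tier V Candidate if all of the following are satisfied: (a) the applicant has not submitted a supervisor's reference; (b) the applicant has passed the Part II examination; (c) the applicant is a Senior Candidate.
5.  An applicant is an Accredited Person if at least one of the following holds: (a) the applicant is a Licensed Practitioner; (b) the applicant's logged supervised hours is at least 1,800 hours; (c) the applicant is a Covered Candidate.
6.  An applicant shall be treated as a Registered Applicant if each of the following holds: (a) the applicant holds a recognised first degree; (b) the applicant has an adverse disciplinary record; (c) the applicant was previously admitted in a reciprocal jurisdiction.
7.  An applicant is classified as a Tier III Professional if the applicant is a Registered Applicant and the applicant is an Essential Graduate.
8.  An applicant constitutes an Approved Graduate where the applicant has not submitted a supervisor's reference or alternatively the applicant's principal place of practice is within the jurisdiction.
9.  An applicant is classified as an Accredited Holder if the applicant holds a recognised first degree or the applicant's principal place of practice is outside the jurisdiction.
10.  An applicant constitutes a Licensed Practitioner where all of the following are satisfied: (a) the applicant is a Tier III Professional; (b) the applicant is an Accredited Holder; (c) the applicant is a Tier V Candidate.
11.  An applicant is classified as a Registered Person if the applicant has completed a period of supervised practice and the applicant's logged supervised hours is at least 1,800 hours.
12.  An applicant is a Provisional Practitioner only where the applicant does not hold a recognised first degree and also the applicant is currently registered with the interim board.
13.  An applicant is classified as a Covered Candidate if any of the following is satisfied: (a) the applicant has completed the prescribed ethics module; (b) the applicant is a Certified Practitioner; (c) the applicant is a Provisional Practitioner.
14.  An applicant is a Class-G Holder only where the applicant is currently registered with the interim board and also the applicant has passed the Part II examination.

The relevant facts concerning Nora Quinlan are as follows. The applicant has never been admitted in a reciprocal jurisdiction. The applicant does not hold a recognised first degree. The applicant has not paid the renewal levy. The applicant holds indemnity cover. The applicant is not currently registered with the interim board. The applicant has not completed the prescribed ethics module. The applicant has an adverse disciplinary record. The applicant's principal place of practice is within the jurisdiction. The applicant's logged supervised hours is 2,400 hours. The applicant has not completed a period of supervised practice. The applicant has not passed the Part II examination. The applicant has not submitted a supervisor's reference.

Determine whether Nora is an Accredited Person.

Yes

Under paragraph 6: the applicant holds a recognised first degree? no; and the applicant has an adverse disciplinary record? yes; and the applicant was previously admitted in a reciprocal jurisdiction? no. So the applicant is not a Registered Applicant.
Under paragraph 3: the applicant has no adverse disciplinary record? no; and applicant's logged supervised hours: 2,400 hours ≥ 1,800 hours? yes; and the applicant was previously admitted in a reciprocal jurisdiction? no. So the applicant is not an Essential Graduate.
Under paragraph 7: Registered Applicant (paragraph 6)? no; and Essential Graduate (paragraph 3)? no. So the applicant is not a Tier III Professional.
Under paragraph 9: the applicant holds a recognised first degree? no; or the applicant's principal place of practice is outside the jurisdiction? no. So the applicant is not an Accredited Holder.
Under paragraph 2: the applicant was previously admitted in a reciprocal jurisdiction? no; or the applicant has completed a period of supervised practice? no. So the applicant is not a Senior Candidate.
Under paragraph 4: the applicant has not submitted a supervisor's reference? yes; and the applicant has passed the Part II examination? no; and Senior Candidate (paragraph 2)? no. So the applicant is not a Tier V Candidate.
Under paragraph 10: Tier III Professional (paragraph 7)? no; and Accredited Holder (paragraph 9)? no; and Tier V Candidate (paragraph 4)? no. So the applicant is not a Licensed Practitioner.
Under paragraph 1: the applicant is currently registered with the interim board? no; and the applicant has completed a period of supervised practice? no; and the applicant has passed the Part II examination? no. So the applicant is not a Certified Practitioner.
Under paragraph 12: the applicant does not hold a recognised first degree? yes; and the applicant is currently registered with the interim board? no. So the applicant is not a Provisional Practitioner.
Under paragraph 13: the applicant has completed the prescribed ethics module? no; or Certified Practitioner (paragraph 1)? no; or Provisional Practitioner (paragraph 12)? no. So the applicant is not a Covered Candidate.
Under paragraph 5: Licensed Practitioner (paragraph 10)? no; or applicant's logged supervised hours: 2,400 hours ≥ 1,800 hours? yes; or Covered Candidate (paragraph 13)? no. So the applicant is an Accredited Person.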